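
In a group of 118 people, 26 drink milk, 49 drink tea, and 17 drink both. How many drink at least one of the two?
|A∪B| = |A| + |B| - |A∩B| = 26 + 49 - 17 = 58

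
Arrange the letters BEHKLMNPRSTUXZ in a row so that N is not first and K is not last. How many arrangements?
By inclusion-exclusion: 14! - 2×(14-1)! + (14-2)! = 87178291200 - 12454041600 + 479001600 = 75203251200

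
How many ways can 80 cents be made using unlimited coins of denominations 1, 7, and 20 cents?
Coefficient of x^80 in 1/(1-x^1) · 1/(1-x^7) · 1/(1-x^20). Case on j = number of 20-cent coins (j = 0..4); remainder r = 80 - 20j is made from {1,7} in ⌊r/7⌋+1 ways. r = 80, 60, 40, 20, 0 → 12 + 9 + 6 + 3 + 1 = 31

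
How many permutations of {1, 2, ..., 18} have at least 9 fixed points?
Exactly j fixed points: C(18,j)·!(18-j); sum over j ≥ 9 (derangement numbers via !m = (m-1)·(!(m-1) + !(m-2)): !0..!9 = 1, 0, 1, 2, 9, 44, 265, 1854, 14833, 133496). Σ_{j=9}^{18} C(18,j)·!(18-j) = C(18,9)·!9 + C(18,10)·!8 + C(18,11)·!7 + C(18,12)·!6 + C(18,13)·!5 + C(18,14)·!4 + C(18,15)·!3 + C(18,16)·!2 + C(18,17)·!1 + C(18,18)·!0 = 48620·133496 + 43758·14833 + 31824·1854 + 18564·265 + 8568·44 + 3060·9 + 816·2 + 153·1 + 18·0 + 1·1 = 7203965408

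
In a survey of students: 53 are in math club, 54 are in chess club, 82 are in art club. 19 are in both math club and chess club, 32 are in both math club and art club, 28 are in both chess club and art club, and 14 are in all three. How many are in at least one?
|A∪B∪C| = 53+54+82-19-32-28+14 = 124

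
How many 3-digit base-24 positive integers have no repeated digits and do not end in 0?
Last digit: 23 nonzero choices. First digit: 22 (nonzero, ≠last). Middle 1: P(22,1) = 22. Total = 11132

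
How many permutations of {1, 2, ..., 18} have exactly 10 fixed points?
Choose the 10 fixed points C(18,10) = 43758, derange the rest: !8 = Σ_{j=0}^{8} (-1)^j·8!/j! = 40320 - 40320 + 20160 - 6720 + 1680 - 336 + 56 - 8 + 1 = 14833. Product = 43758 × 14833 = 649062414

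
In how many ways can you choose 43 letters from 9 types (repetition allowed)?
C(43+9-1, 9-1) = C(51, 8) = 636763050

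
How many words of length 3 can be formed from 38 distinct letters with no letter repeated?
P(38,3) = 38!/(38-3)! = 50616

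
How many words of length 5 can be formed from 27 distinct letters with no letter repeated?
P(27,5) = 27!/(27-5)! = 9687600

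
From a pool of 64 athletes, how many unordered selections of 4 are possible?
C(64,4) = 64!/(4!×60!) = 635376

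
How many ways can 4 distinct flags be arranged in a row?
4! = 24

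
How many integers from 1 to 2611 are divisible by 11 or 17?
⌊2611/11⌋ + ⌊2611/17⌋ - ⌊2611/187⌋ = 237 + 153 - 13 = 377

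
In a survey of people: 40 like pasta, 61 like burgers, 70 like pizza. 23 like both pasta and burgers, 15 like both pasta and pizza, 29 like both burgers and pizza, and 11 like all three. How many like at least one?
|A∪B∪C| = 40+61+70-23-15-29+11 = 115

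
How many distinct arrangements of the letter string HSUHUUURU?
9! / (2! × 5! × 1! × 1!) = 1512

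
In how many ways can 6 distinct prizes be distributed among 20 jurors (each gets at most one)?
P(20,6) = 20!/(20-6)! = 27907200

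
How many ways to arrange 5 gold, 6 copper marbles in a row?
11! / (5! × 6!) = 462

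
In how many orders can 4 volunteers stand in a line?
4! = 24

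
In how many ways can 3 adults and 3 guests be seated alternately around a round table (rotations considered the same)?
Fix one of the adults: (3-1)! ways for the remaining adults, × 3! ways for the guests = 2 × 6 = 12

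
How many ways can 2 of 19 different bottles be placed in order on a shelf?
P(19,2) = 19!/(19-2)! = 342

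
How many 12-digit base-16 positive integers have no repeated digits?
First digit: 15 choices (nonzero). Then descending: 15 × 15 × 14 × 13 × 12 × 11 × 10 × 9 × 8 × 7 × 6 × 5 = 817296480000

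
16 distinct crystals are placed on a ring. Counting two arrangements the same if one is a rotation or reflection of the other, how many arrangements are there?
(16-1)!/2 = 1307674368000/2 = 653837184000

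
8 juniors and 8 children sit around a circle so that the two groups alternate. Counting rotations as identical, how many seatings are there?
Fix one of the juniors: (8-1)! ways for the remaining juniors, × 8! ways for the children = 5040 × 40320 = 203212800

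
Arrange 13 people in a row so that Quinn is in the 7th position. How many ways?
Fix one position: (13-1)! = 479001600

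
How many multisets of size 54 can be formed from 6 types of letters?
C(54+6-1, 6-1) = C(59, 5) = 5006386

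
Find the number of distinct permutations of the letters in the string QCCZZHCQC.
9! / (2! × 1! × 2! × 4!) = 3780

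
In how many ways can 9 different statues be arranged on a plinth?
9! = 362880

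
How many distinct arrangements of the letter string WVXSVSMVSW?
10! / (3! × 1! × 1! × 3! × 2!) = 50400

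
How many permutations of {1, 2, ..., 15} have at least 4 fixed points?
Exactly j fixed points: C(15,j)·!(15-j); sum over j ≥ 4 (derangement numbers via !m = (m-1)·(!(m-1) + !(m-2)): !0..!11 = 1, 0, 1, 2, 9, 44, 265, 1854, 14833, 133496, 1334961, 14684570). Σ_{j=4}^{15} C(15,j)·!(15-j) = C(15,4)·!11 + C(15,5)·!10 + C(15,6)·!9 + C(15,7)·!8 + C(15,8)·!7 + C(15,9)·!6 + C(15,10)·!5 + C(15,11)·!4 + C(15,12)·!3 + C(15,13)·!2 + C(15,14)·!1 + C(15,15)·!0 = 1365·14684570 + 3003·1334961 + 5005·133496 + 6435·14833 + 6435·1854 + 5005·265 + 3003·44 + 1365·9 + 455·2 + 105·1 + 15·0 + 1·1 = 24830326016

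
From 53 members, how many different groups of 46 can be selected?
C(53,46) = 53!/(46!×7!) = 154143080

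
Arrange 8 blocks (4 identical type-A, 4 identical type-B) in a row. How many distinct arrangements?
8! / (4! × 4!) = 70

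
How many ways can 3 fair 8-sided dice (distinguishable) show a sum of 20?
Coefficient of x^20 in (x + x² + ... + x^8)^3. By inclusion-exclusion on dice exceeding 8: Σ_j (-1)^j C(3,j)·C(20-1-8j, 2) = C(3,0)·C(19,2) - C(3,1)·C(11,2) + C(3,2)·C(3,2) = 1·171 - 3·55 + 3·3 = 15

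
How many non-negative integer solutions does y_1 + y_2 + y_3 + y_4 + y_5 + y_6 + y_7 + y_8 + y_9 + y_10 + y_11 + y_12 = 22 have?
C(22+12-1, 12-1) = C(33, 11) = 193536720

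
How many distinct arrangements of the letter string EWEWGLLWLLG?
11! / (4! × 3! × 2! × 2!) = 69300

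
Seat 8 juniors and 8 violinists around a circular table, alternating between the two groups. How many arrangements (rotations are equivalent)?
Fix one of the juniors: (8-1)! ways for the remaining juniors, × 8! ways for the violinists = 5040 × 40320 = 203212800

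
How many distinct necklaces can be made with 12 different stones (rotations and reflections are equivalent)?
(12-1)!/2 = 39916800/2 = 19958400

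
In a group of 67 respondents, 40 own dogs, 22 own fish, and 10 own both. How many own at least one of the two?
|A∪B| = |A| + |B| - |A∩B| = 40 + 22 - 10 = 52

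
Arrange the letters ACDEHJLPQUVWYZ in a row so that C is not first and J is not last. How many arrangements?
By inclusion-exclusion: 14! - 2×(14-1)! + (14-2)! = 87178291200 - 12454041600 + 479001600 = 75203251200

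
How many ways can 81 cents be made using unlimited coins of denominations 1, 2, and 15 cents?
Coefficient of x^81 in 1/(1-x^1) · 1/(1-x^2) · 1/(1-x^15). Case on j = number of 15-cent coins (j = 0..5); remainder r = 81 - 15j is made from {1,2} in ⌊r/2⌋+1 ways. r = 81, 66, 51, 36, 21, 6 → 41 + 34 + 26 + 19 + 11 + 4 = 135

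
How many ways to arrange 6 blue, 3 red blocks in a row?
9! / (6! × 3!) = 84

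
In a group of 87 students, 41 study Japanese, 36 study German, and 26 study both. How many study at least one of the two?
|A∪B| = |A| + |B| - |A∩B| = 41 + 36 - 26 = 51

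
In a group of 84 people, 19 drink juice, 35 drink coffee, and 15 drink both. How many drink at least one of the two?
|A∪B| = |A| + |B| - |A∩B| = 19 + 35 - 15 = 39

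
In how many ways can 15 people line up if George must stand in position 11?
Fix one position: (15-1)! = 87178291200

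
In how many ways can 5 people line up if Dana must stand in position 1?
Fix one position: (5-1)! = 24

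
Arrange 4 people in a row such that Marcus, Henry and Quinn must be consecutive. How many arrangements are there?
Treat the 3 as one block: (4-3+1)! × 3! = 2 × 6 = 12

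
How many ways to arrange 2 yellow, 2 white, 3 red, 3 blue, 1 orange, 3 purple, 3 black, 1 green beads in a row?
18! / (2! × 2! × 3! × 3! × 1! × 3! × 3! × 1!) = 1235025792000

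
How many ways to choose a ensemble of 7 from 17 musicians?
C(17,7) = 17!/(7!×10!) = 19448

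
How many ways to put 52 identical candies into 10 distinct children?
C(52+10-1, 10-1) = C(61, 9) = 17341763505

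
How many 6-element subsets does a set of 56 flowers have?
C(56,6) = 56!/(6!×50!) = 32468436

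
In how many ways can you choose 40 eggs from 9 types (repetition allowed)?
C(40+9-1, 9-1) = C(48, 8) = 377348994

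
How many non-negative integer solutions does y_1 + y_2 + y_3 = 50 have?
C(50+3-1, 3-1) = C(52, 2) = 1326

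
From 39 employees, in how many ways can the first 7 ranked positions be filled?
P(39,7) = 39!/(39-7)! = 77519922480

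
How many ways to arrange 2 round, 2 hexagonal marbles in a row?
4! / (2! × 2!) = 6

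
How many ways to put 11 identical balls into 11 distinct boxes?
C(11+11-1, 11-1) = C(21, 10) = 352716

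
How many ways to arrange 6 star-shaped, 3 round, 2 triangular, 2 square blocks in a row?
13! / (6! × 3! × 2! × 2!) = 360360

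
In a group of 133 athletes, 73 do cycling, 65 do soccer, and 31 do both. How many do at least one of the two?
|A∪B| = |A| + |B| - |A∩B| = 73 + 65 - 31 = 107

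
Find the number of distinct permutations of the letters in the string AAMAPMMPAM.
10! / (4! × 2! × 4!) = 3150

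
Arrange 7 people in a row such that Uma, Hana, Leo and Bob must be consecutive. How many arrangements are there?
Treat the 4 as one block: (7-4+1)! × 4! = 24 × 24 = 576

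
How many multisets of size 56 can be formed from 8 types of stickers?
C(56+8-1, 8-1) = C(63, 7) = 553270671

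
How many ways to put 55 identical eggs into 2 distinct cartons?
C(55+2-1, 2-1) = C(56, 1) = 56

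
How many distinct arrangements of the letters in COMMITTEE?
9! / (1! × 1! × 2! × 1! × 2! × 2!) = 45360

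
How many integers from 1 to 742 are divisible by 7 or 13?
⌊742/7⌋ + ⌊742/13⌋ - ⌊742/91⌋ = 106 + 57 - 8 = 155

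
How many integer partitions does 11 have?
Pentagonal recurrence p(n) = p(n-1) + p(n-2) - p(n-5) - p(n-7) + p(n-12) + p(n-15) - ... gives p(0..10) = 1, 1, 2, 3, 5, 7, 11, 15, 22, 30, 42. p(11) = p(10) + p(9) - p(6) - p(4) = 42 + 30 - 11 - 5 = 56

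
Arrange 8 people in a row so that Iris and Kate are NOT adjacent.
Total - adjacent = 8! - (8-1)!×2 = 40320 - 10080 = 30240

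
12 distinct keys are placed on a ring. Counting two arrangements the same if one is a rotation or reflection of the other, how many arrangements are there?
(12-1)!/2 = 39916800/2 = 19958400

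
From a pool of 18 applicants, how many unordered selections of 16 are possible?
C(18,16) = 18!/(16!×2!) = 153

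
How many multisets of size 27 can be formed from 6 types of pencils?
C(27+6-1, 6-1) = C(32, 5) = 201376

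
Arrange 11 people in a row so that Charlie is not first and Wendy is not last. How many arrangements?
By inclusion-exclusion: 11! - 2×(11-1)! + (11-2)! = 39916800 - 7257600 + 362880 = 33022080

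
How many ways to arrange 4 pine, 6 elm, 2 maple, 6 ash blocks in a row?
18! / (4! × 6! × 2! × 6!) = 257297040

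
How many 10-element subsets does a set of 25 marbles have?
C(25,10) = 25!/(10!×15!) = 3268760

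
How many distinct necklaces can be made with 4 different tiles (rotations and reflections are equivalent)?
(4-1)!/2 = 6/2 = 3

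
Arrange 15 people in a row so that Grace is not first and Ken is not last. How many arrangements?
By inclusion-exclusion: 15! - 2×(15-1)! + (15-2)! = 1307674368000 - 174356582400 + 6227020800 = 1139544806400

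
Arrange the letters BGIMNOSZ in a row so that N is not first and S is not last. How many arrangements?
By inclusion-exclusion: 8! - 2×(8-1)! + (8-2)! = 40320 - 10080 + 720 = 30960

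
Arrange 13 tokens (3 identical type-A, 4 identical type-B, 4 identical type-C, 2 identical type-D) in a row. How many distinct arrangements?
13! / (3! × 4! × 4! × 2!) = 900900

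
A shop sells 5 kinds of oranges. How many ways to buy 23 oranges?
C(23+5-1, 5-1) = C(27, 4) = 17550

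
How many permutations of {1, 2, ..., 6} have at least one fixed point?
Complement of the derangements. !6 = Σ_{j=0}^{6} (-1)^j·6!/j! = 720 - 720 + 360 - 120 + 30 - 6 + 1 = 265. 6! - !6 = 720 - 265 = 455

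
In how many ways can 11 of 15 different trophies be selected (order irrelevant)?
C(15,11) = 15!/(11!×4!) = 1365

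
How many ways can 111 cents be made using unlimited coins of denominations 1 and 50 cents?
Coefficient of x^111 in 1/(1-x^1) · 1/(1-x^50). Use j coins of 50 for j = 0..⌊111/50⌋ = 2, the rest in 1s: 2 + 1 = 3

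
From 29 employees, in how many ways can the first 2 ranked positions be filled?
P(29,2) = 29!/(29-2)! = 812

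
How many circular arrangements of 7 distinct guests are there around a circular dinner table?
Circular: fix one position, arrange the rest. (7-1)! = 720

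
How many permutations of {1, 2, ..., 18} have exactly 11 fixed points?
Choose the 11 fixed points C(18,11) = 31824, derange the rest: !7 = Σ_{j=0}^{7} (-1)^j·7!/j! = 5040 - 5040 + 2520 - 840 + 210 - 42 + 7 - 1 = 1854. Product = 31824 × 1854 = 59001696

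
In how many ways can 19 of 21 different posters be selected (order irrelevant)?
C(21,19) = 21!/(19!×2!) = 210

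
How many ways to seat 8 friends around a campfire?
Circular: fix one position, arrange the rest. (8-1)! = 5040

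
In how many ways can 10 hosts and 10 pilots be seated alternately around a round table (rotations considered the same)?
Fix one of the hosts: (10-1)! ways for the remaining hosts, × 10! ways for the pilots = 362880 × 3628800 = 1316818944000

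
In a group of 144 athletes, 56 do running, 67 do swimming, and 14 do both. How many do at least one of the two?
|A∪B| = |A| + |B| - |A∩B| = 56 + 67 - 14 = 109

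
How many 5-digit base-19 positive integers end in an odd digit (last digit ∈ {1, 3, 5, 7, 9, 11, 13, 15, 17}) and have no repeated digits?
Last∈{1,3,5,7,9,11,13,15,17}. Last=0: 0. Last nonzero: 9×17×P(17,3) = 624240. Total = 624240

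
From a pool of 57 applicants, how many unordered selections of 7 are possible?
C(57,7) = 57!/(7!×50!) = 264385836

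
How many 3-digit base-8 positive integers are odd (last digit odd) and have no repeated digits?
Last∈{1,3,5,7}. Last=0: 0. Last nonzero: 4×6×P(6,1) = 144. Total = 144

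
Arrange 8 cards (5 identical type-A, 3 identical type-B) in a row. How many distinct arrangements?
8! / (5! × 3!) = 56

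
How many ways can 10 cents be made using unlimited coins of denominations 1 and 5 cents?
Coefficient of x^10 in 1/(1-x^1) · 1/(1-x^5). Use j coins of 5 for j = 0..⌊10/5⌋ = 2, the rest in 1s: 2 + 1 = 3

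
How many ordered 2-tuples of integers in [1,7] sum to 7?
Coefficient of x^7 in (x + x² + ... + x^7)^2. By inclusion-exclusion on dice exceeding 7: Σ_j (-1)^j C(2,j)·C(7-1-7j, 1) = C(2,0)·C(6,1) = 1·6 = 6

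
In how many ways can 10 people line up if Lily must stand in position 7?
Fix one position: (10-1)! = 362880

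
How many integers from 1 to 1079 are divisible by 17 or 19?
⌊1079/17⌋ + ⌊1079/19⌋ - ⌊1079/323⌋ = 63 + 56 - 3 = 116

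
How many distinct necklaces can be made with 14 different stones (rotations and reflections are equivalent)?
(14-1)!/2 = 6227020800/2 = 3113510400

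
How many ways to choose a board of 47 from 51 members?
C(51,47) = 51!/(47!×4!) = 249900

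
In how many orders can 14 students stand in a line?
14! = 87178291200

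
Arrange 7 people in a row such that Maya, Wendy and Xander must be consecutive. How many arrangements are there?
Treat the 3 as one block: (7-3+1)! × 3! = 120 × 6 = 720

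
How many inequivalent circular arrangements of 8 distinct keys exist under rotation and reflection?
(8-1)!/2 = 5040/2 = 2520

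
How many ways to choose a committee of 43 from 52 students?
C(52,43) = 52!/(43!×9!) = 3679075400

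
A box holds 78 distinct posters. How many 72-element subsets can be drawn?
C(78,72) = 78!/(72!×6!) = 256851595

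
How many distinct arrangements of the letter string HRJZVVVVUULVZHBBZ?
17! / (2! × 1! × 1! × 5! × 2! × 2! × 1! × 3!) = 61751289600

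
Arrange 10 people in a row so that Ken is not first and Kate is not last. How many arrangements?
By inclusion-exclusion: 10! - 2×(10-1)! + (10-2)! = 3628800 - 725760 + 40320 = 2943360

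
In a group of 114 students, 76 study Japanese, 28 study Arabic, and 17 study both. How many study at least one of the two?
|A∪B| = |A| + |B| - |A∩B| = 76 + 28 - 17 = 87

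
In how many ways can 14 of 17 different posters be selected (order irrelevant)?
C(17,14) = 17!/(14!×3!) = 680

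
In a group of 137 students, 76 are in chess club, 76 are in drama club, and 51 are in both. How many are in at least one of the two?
|A∪B| = |A| + |B| - |A∩B| = 76 + 76 - 51 = 101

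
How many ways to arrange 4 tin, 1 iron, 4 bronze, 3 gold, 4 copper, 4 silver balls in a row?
20! / (4! × 1! × 4! × 3! × 4! × 4!) = 1222160940000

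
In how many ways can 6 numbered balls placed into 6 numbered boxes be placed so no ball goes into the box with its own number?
!6 = Σ_{j=0}^{6} (-1)^j·6!/j! = 720 - 720 + 360 - 120 + 30 - 6 + 1 = 265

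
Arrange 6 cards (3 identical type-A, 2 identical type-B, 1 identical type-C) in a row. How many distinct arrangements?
6! / (3! × 2! × 1!) = 60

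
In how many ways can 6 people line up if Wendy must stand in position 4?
Fix one position: (6-1)! = 120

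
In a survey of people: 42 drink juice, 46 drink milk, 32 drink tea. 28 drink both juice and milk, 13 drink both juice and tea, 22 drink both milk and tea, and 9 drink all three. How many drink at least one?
|A∪B∪C| = 42+46+32-28-13-22+9 = 66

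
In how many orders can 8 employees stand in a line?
8! = 40320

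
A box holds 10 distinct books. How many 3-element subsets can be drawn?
C(10,3) = 10!/(3!×7!) = 120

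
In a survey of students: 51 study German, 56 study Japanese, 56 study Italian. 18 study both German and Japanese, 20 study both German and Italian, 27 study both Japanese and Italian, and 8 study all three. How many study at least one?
|A∪B∪C| = 51+56+56-18-20-27+8 = 106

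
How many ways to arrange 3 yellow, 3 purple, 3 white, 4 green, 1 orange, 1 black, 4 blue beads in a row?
19! / (3! × 3! × 3! × 4! × 1! × 1! × 4!) = 977728752000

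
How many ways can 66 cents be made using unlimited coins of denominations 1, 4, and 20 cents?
Coefficient of x^66 in 1/(1-x^1) · 1/(1-x^4) · 1/(1-x^20). Case on j = number of 20-cent coins (j = 0..3); remainder r = 66 - 20j is made from {1,4} in ⌊r/4⌋+1 ways. r = 66, 46, 26, 6 → 17 + 12 + 7 + 2 = 38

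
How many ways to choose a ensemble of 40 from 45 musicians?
C(45,40) = 45!/(40!×5!) = 1221759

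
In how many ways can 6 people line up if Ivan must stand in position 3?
Fix one position: (6-1)! = 120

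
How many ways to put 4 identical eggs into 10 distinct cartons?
C(4+10-1, 10-1) = C(13, 9) = 715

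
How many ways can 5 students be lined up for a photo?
5! = 120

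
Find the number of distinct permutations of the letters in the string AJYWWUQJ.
8! / (1! × 1! × 1! × 2! × 2! × 1!) = 10080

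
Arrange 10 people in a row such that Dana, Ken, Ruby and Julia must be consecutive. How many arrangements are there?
Treat the 4 as one block: (10-4+1)! × 4! = 5040 × 24 = 120960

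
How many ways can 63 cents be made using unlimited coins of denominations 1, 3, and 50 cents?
Coefficient of x^63 in 1/(1-x^1) · 1/(1-x^3) · 1/(1-x^50). Case on j = number of 50-cent coins (j = 0..1); remainder r = 63 - 50j is made from {1,3} in ⌊r/3⌋+1 ways. r = 63, 13 → 22 + 5 = 27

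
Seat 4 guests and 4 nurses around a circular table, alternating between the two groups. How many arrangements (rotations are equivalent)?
Fix one of the guests: (4-1)! ways for the remaining guests, × 4! ways for the nurses = 6 × 24 = 144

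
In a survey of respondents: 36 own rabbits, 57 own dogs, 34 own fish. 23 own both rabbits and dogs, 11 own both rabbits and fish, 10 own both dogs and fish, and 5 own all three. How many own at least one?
|A∪B∪C| = 36+57+34-23-11-10+5 = 88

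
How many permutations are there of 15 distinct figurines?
15! = 1307674368000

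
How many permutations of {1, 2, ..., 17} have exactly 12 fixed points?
Choose the 12 fixed points C(17,12) = 6188, derange the rest: !5 = Σ_{j=0}^{5} (-1)^j·5!/j! = 120 - 120 + 60 - 20 + 5 - 1 = 44. Product = 6188 × 44 = 272272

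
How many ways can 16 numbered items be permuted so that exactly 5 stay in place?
Choose the 5 fixed points C(16,5) = 4368, derange the rest: !11 = Σ_{j=0}^{11} (-1)^j·11!/j! = 39916800 - 39916800 + 19958400 - 6652800 + 1663200 - 332640 + 55440 - 7920 + 990 - 110 + 11 - 1 = 14684570. Product = 4368 × 14684570 = 64142201760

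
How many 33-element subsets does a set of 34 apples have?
C(34,33) = 34!/(33!×1!) = 34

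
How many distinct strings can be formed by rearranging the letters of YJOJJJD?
7! / (1! × 1! × 4! × 1!) = 210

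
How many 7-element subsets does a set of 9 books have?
C(9,7) = 9!/(7!×2!) = 36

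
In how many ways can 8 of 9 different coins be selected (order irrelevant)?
C(9,8) = 9!/(8!×1!) = 9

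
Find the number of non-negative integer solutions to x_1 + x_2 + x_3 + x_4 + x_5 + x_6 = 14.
C(14+6-1, 6-1) = C(19, 5) = 11628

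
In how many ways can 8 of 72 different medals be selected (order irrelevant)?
C(72,8) = 72!/(8!×64!) = 11969016345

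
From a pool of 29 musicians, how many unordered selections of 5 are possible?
C(29,5) = 29!/(5!×24!) = 118755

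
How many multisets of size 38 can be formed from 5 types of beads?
C(38+5-1, 5-1) = C(42, 4) = 111930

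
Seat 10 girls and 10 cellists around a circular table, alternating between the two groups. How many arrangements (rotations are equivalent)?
Fix one of the girls: (10-1)! ways for the remaining girls, × 10! ways for the cellists = 362880 × 3628800 = 1316818944000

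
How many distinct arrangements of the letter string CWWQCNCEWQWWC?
13! / (5! × 1! × 1! × 4! × 2!) = 1081080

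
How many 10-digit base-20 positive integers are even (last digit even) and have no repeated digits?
Last∈{0,2,4,6,8,10,12,14,16,18}. Last=0: 33522128640. Last nonzero: 9×18×P(18,8) = 285820254720. Total = 319342383360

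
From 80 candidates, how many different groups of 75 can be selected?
C(80,75) = 80!/(75!×5!) = 24040016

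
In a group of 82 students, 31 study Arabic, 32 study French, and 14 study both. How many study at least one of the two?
|A∪B| = |A| + |B| - |A∩B| = 31 + 32 - 14 = 49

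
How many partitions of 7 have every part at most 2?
Let r_j(i) = number of partitions of i into parts ≤ j, for i = 0..7. r_1(i) = 1 for all i; r_j(i) = r_{j-1}(i) + r_j(i-j). Rows j = 2..2: ≤2: 1 1 2 2 3 3 4 4. r_2(7) = 4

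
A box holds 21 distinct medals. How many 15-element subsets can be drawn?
C(21,15) = 21!/(15!×6!) = 54264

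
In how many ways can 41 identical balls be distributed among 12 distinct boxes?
C(41+12-1, 12-1) = C(52, 11) = 60403728840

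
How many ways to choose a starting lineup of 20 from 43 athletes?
C(43,20) = 43!/(20!×23!) = 960566918220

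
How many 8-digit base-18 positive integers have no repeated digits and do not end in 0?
Last digit: 17 nonzero choices. First digit: 16 (nonzero, ≠last). Middle 6: P(16,6) = 5765760. Total = 1568286720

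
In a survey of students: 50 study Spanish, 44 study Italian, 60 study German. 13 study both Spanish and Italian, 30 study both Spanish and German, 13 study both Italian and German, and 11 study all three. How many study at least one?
|A∪B∪C| = 50+44+60-13-30-13+11 = 109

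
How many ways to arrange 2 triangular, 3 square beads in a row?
5! / (2! × 3!) = 10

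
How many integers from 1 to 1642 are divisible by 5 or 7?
⌊1642/5⌋ + ⌊1642/7⌋ - ⌊1642/35⌋ = 328 + 234 - 46 = 516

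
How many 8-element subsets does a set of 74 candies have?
C(74,8) = 74!/(8!×66!) = 15071474661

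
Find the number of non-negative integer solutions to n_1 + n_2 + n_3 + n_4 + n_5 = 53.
C(53+5-1, 5-1) = C(57, 4) = 395010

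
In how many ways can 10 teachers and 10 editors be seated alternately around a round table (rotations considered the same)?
Fix one of the teachers: (10-1)! ways for the remaining teachers, × 10! ways for the editors = 362880 × 3628800 = 1316818944000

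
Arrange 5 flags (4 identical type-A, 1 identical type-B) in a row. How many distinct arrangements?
5! / (4! × 1!) = 5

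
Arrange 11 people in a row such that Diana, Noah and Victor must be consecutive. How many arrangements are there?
Treat the 3 as one block: (11-3+1)! × 3! = 362880 × 6 = 2177280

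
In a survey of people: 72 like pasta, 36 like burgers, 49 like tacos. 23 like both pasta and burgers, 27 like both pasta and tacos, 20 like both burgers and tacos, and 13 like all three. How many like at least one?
|A∪B∪C| = 72+36+49-23-27-20+13 = 100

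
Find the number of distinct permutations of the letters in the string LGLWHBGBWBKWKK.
14! / (1! × 3! × 3! × 3! × 2! × 2!) = 100900800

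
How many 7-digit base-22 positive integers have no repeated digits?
First digit: 21 choices (nonzero). Then descending: 21 × 21 × 20 × 19 × 18 × 17 × 16 = 820471680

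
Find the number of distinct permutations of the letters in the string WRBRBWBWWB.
10! / (4! × 4! × 2!) = 3150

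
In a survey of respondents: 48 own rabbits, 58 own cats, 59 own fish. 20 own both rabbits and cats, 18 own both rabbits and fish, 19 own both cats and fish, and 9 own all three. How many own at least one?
|A∪B∪C| = 48+58+59-20-18-19+9 = 117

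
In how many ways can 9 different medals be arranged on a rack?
9! = 362880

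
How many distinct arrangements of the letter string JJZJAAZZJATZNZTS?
16! / (3! × 1! × 4! × 2! × 5! × 1!) = 605404800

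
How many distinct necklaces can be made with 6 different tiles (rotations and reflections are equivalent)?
(6-1)!/2 = 120/2 = 60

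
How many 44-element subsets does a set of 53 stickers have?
C(53,44) = 53!/(44!×9!) = 4431613550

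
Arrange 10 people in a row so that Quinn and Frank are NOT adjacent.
Total - adjacent = 10! - (10-1)!×2 = 3628800 - 725760 = 2903040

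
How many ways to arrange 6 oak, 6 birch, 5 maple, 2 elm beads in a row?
19! / (6! × 6! × 5! × 2!) = 977728752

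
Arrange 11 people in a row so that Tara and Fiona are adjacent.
Treat as block: (11-1)! × 2! = 3628800 × 2 = 7257600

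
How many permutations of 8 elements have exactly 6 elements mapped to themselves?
Choose the 6 fixed points C(8,6) = 28, derange the rest: !2 = Σ_{j=0}^{2} (-1)^j·2!/j! = 2 - 2 + 1 = 1. Product = 28 × 1 = 28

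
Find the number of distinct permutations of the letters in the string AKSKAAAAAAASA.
13! / (2! × 9! × 2!) = 4290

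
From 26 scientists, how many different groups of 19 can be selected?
C(26,19) = 26!/(19!×7!) = 657800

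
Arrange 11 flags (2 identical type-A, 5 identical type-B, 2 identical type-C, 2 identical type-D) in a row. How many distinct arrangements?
11! / (2! × 5! × 2! × 2!) = 41580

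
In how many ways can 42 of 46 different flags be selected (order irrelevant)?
C(46,42) = 46!/(42!×4!) = 163185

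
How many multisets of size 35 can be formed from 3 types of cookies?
C(35+3-1, 3-1) = C(37, 2) = 666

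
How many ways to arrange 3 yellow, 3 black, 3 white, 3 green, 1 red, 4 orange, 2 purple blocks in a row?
19! / (3! × 3! × 3! × 3! × 1! × 4! × 2!) = 1955457504000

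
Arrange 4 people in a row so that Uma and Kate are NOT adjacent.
Total - adjacent = 4! - (4-1)!×2 = 24 - 12 = 12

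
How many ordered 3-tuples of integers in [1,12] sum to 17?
Coefficient of x^17 in (x + x² + ... + x^12)^3. By inclusion-exclusion on dice exceeding 12: Σ_j (-1)^j C(3,j)·C(17-1-12j, 2) = C(3,0)·C(16,2) - C(3,1)·C(4,2) = 1·120 - 3·6 = 102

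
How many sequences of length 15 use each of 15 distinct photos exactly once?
15! = 1307674368000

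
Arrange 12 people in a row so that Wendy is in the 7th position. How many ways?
Fix one position: (12-1)! = 39916800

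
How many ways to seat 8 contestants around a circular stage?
Circular: fix one position, arrange the rest. (8-1)! = 5040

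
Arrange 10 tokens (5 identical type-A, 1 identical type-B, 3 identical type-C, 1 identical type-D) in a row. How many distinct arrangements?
10! / (5! × 1! × 3! × 1!) = 5040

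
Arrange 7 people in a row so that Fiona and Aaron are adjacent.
Treat as block: (7-1)! × 2! = 720 × 2 = 1440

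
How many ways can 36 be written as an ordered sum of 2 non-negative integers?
C(36+2-1, 2-1) = C(37, 1) = 37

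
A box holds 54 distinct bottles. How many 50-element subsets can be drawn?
C(54,50) = 54!/(50!×4!) = 316251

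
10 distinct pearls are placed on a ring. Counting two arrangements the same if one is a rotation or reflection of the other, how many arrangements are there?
(10-1)!/2 = 362880/2 = 181440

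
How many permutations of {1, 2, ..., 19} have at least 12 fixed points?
Exactly j fixed points: C(19,j)·!(19-j); sum over j ≥ 12 (derangement numbers via !m = (m-1)·(!(m-1) + !(m-2)): !0..!7 = 1, 0, 1, 2, 9, 44, 265, 1854). Σ_{j=12}^{19} C(19,j)·!(19-j) = C(19,12)·!7 + C(19,13)·!6 + C(19,14)·!5 + C(19,15)·!4 + C(19,16)·!3 + C(19,17)·!2 + C(19,18)·!1 + C(19,19)·!0 = 50388·1854 + 27132·265 + 11628·44 + 3876·9 + 969·2 + 171·1 + 19·0 + 1·1 = 101157958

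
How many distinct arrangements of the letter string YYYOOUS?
7! / (1! × 1! × 3! × 2!) = 420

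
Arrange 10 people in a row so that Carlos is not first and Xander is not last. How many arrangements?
By inclusion-exclusion: 10! - 2×(10-1)! + (10-2)! = 3628800 - 725760 + 40320 = 2943360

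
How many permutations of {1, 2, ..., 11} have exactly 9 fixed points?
Choose the 9 fixed points C(11,9) = 55, derange the rest: !2 = Σ_{j=0}^{2} (-1)^j·2!/j! = 2 - 2 + 1 = 1. Product = 55 × 1 = 55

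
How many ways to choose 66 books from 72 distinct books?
C(72,66) = 72!/(66!×6!) = 156238908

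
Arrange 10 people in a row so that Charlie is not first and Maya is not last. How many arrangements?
By inclusion-exclusion: 10! - 2×(10-1)! + (10-2)! = 3628800 - 725760 + 40320 = 2943360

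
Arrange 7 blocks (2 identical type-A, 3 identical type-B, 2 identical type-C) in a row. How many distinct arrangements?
7! / (2! × 3! × 2!) = 210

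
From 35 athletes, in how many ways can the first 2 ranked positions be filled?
P(35,2) = 35!/(35-2)! = 1190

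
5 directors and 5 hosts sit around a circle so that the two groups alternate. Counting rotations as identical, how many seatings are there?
Fix one of the directors: (5-1)! ways for the remaining directors, × 5! ways for the hosts = 24 × 120 = 2880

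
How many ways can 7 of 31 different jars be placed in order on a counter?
P(31,7) = 31!/(31-7)! = 13253058000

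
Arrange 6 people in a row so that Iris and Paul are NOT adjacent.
Total - adjacent = 6! - (6-1)!×2 = 720 - 240 = 480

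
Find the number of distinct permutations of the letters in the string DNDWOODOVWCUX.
13! / (3! × 1! × 1! × 1! × 1! × 3! × 2! × 1!) = 86486400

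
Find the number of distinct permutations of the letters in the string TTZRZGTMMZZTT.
13! / (4! × 1! × 2! × 1! × 5!) = 1081080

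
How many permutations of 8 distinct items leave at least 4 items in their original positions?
Exactly j fixed points: C(8,j)·!(8-j); sum over j ≥ 4 (derangement numbers via !m = (m-1)·(!(m-1) + !(m-2)): !0..!4 = 1, 0, 1, 2, 9). Σ_{j=4}^{8} C(8,j)·!(8-j) = C(8,4)·!4 + C(8,5)·!3 + C(8,6)·!2 + C(8,7)·!1 + C(8,8)·!0 = 70·9 + 56·2 + 28·1 + 8·0 + 1·1 = 771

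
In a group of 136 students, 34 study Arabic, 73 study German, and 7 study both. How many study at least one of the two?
|A∪B| = |A| + |B| - |A∩B| = 34 + 73 - 7 = 100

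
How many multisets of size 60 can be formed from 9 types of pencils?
C(60+9-1, 9-1) = C(68, 8) = 7392009768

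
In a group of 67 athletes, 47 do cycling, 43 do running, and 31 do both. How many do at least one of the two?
|A∪B| = |A| + |B| - |A∩B| = 47 + 43 - 31 = 59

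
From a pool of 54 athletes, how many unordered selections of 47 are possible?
C(54,47) = 54!/(47!×7!) = 177100560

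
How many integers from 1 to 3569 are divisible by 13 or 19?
⌊3569/13⌋ + ⌊3569/19⌋ - ⌊3569/247⌋ = 274 + 187 - 14 = 447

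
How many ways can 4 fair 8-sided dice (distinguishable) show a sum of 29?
Coefficient of x^29 in (x + x² + ... + x^8)^4. By inclusion-exclusion on dice exceeding 8: Σ_j (-1)^j C(4,j)·C(29-1-8j, 3) = C(4,0)·C(28,3) - C(4,1)·C(20,3) + C(4,2)·C(12,3) - C(4,3)·C(4,3) = 1·3276 - 4·1140 + 6·220 - 4·4 = 20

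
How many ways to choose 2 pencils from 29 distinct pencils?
C(29,2) = 29!/(2!×27!) = 406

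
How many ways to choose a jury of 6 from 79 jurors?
C(79,6) = 79!/(6!×73!) = 277962685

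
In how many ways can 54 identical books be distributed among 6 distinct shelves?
C(54+6-1, 6-1) = C(59, 5) = 5006386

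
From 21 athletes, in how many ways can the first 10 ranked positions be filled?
P(21,10) = 21!/(21-10)! = 1279935820800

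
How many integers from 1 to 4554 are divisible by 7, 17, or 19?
⌊4554/7⌋+⌊4554/17⌋+⌊4554/19⌋ - ⌊4554/119⌋-⌊4554/133⌋-⌊4554/323⌋ + ⌊4554/2261⌋ = 650+267+239 - 38-34-14 + 2 = 1072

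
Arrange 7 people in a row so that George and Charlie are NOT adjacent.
Total - adjacent = 7! - (7-1)!×2 = 5040 - 1440 = 3600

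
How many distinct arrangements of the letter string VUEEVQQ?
7! / (2! × 2! × 2! × 1!) = 630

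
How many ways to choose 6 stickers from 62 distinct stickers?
C(62,6) = 62!/(6!×56!) = 61474519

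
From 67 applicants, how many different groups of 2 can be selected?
C(67,2) = 67!/(2!×65!) = 2211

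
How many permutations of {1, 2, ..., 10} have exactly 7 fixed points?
Choose the 7 fixed points C(10,7) = 120, derange the rest: !3 = Σ_{j=0}^{3} (-1)^j·3!/j! = 6 - 6 + 3 - 1 = 2. Product = 120 × 2 = 240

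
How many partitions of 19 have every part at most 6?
Let r_j(i) = number of partitions of i into parts ≤ j, for i = 0..19. r_1(i) = 1 for all i; r_j(i) = r_{j-1}(i) + r_j(i-j). Rows j = 2..6: ≤2: 1 1 2 2 3 3 4 4 5 5 6 6 7 7 8 8 9 9 10 10; ≤3: 1 1 2 3 4 5 7 8 10 12 14 16 19 21 24 27 30 33 37 40; ≤4: 1 1 2 3 5 6 9 11 15 18 23 27 34 39 47 54 64 72 84 94; ≤5: 1 1 2 3 5 7 10 13 18 23 30 37 47 57 70 84 101 119 141 164; ≤6: 1 1 2 3 5 7 11 14 20 26 35 44 58 71 90 110 136 163 199 235. r_6(19) = 235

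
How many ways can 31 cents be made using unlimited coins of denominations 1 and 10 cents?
Coefficient of x^31 in 1/(1-x^1) · 1/(1-x^10). Use j coins of 10 for j = 0..⌊31/10⌋ = 3, the rest in 1s: 3 + 1 = 4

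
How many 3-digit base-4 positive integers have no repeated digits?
First digit: 3 choices (nonzero). Then descending: 3 × 3 × 2 = 18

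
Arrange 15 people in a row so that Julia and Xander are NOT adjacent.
Total - adjacent = 15! - (15-1)!×2 = 1307674368000 - 174356582400 = 1133317785600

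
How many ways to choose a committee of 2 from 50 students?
C(50,2) = 50!/(2!×48!) = 1225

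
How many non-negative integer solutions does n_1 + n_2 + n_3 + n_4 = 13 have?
C(13+4-1, 4-1) = C(16, 3) = 560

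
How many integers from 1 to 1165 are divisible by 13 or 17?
⌊1165/13⌋ + ⌊1165/17⌋ - ⌊1165/221⌋ = 89 + 68 - 5 = 152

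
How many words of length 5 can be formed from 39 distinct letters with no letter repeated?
P(39,5) = 39!/(39-5)! = 69090840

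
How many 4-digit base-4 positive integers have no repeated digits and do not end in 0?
Last digit: 3 nonzero choices. First digit: 2 (nonzero, ≠last). Middle 2: P(2,2) = 2. Total = 12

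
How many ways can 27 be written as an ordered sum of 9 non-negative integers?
C(27+9-1, 9-1) = C(35, 8) = 23535820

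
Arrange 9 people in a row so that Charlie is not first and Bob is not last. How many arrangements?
By inclusion-exclusion: 9! - 2×(9-1)! + (9-2)! = 362880 - 80640 + 5040 = 287280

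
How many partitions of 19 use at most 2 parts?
By conjugation, equals partitions of 19 into parts ≤ 2. Let r_j(i) = number of partitions of i into parts ≤ j, for i = 0..19. r_1(i) = 1 for all i; r_j(i) = r_{j-1}(i) + r_j(i-j). Rows j = 2..2: ≤2: 1 1 2 2 3 3 4 4 5 5 6 6 7 7 8 8 9 9 10 10. r_2(19) = 10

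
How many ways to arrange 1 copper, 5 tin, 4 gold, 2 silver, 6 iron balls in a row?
18! / (1! × 5! × 4! × 2! × 6!) = 1543782240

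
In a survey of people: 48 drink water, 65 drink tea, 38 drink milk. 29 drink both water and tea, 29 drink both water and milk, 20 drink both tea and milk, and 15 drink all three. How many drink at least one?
|A∪B∪C| = 48+65+38-29-29-20+15 = 88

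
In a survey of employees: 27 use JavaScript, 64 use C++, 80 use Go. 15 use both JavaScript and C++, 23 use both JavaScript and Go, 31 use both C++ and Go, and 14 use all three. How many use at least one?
|A∪B∪C| = 27+64+80-15-23-31+14 = 116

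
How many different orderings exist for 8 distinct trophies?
8! = 40320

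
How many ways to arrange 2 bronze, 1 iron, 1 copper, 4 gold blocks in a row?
8! / (2! × 1! × 1! × 4!) = 840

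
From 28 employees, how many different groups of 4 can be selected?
C(28,4) = 28!/(4!×24!) = 20475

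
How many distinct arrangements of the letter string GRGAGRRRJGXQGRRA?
16! / (2! × 1! × 1! × 5! × 1! × 6!) = 121080960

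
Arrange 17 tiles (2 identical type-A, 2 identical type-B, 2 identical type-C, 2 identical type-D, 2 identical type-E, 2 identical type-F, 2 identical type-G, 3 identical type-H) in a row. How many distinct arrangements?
17! / (2! × 2! × 2! × 2! × 2! × 2! × 2! × 3!) = 463134672000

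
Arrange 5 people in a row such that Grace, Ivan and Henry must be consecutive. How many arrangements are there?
Treat the 3 as one block: (5-3+1)! × 3! = 6 × 6 = 36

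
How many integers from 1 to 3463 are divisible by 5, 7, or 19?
⌊3463/5⌋+⌊3463/7⌋+⌊3463/19⌋ - ⌊3463/35⌋-⌊3463/95⌋-⌊3463/133⌋ + ⌊3463/665⌋ = 692+494+182 - 98-36-26 + 5 = 1213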